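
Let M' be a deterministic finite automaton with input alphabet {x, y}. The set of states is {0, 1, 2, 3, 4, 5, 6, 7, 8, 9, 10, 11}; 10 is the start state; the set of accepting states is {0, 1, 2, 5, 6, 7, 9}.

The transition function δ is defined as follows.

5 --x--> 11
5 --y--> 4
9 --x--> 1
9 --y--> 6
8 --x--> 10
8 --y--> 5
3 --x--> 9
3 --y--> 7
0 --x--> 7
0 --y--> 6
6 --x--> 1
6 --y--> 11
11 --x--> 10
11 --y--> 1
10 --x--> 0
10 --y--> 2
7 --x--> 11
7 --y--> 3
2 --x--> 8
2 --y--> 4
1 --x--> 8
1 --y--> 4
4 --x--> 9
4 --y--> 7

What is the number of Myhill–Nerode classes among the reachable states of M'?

5

Initial partition by acceptance: {0,1,2,5,6,7,9} | {3,4,8,10,11}.
On input x, block {0,1,2,5,6,7,9} splits into {1,2,5,7} and {0,6,9}.
On input x, block {3,4,8,10,11} splits into {3,4,10} and {8,11}.
On input y, block {0,6,9} splits into {0,9} and {6}.
No further refinement is possible. Final partition (5 blocks): {1,2,5,7} | {3,4,10} | {0,9} | {8,11} | {6}.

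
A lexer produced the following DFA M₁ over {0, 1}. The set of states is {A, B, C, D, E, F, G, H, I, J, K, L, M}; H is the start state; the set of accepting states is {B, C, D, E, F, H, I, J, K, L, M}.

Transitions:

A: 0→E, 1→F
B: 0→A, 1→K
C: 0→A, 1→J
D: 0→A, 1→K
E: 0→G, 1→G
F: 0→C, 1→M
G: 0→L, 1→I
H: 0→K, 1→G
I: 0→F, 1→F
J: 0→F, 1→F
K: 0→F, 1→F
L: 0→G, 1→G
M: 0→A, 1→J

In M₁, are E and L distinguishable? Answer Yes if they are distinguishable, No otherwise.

First remove the unreachable states {B,D}; 11 states remain.
Start with accepting vs non-accepting: {C,E,F,H,I,J,K,L,M} | {A,G}.
On input 0, block {C,E,F,H,I,J,K,L,M} splits into {F,H,I,J,K} and {C,E,L,M}.
Split {F,H,I,J,K} by δ(·,0) → {H,I,J,K} and {F}.
Split {H,I,J,K} by δ(·,0) → {I,J,K} and {H}.
On input 1, block {A,G} splits into {A} and {G}.
Split {C,E,L,M} by δ(·,0) → {C,M} and {E,L}.
The partition is now stable with 7 blocks: {I,J,K} | {A} | {C,M} | {F} | {H} | {G} | {E,L}.
E and L lie in the same block of the stable partition, so they are equivalent — no string distinguishes them.

No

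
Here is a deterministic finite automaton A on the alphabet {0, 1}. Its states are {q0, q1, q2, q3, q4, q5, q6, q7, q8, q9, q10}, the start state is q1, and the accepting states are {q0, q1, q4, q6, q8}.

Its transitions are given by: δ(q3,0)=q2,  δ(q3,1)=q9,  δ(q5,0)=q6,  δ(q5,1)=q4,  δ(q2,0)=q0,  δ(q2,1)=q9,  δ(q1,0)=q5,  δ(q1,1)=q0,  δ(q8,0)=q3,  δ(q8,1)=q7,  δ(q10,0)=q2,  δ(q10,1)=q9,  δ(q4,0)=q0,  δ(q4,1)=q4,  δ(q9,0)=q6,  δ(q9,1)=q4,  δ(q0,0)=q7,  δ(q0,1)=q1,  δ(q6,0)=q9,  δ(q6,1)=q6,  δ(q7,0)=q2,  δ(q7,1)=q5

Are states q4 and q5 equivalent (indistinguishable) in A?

States {q3,q8,q10} cannot be reached from the start state, so discard them.
Initial partition by acceptance: {q0,q1,q4,q6} | {q2,q5,q7,q9}.
On input 0, block {q0,q1,q4,q6} splits into {q0,q1,q6} and {q4}.
Refine {q2,q5,q7,q9} on symbol 0: members go to different blocks, giving {q2,q5,q9} and {q7}.
Refine {q0,q1,q6} on symbol 0: members go to different blocks, giving {q1,q6} and {q0}.
On input 1, block {q1,q6} splits into {q1} and {q6}.
Split {q2,q5,q9} by δ(·,0) → {q5,q9} and {q2}.
The partition is now stable with 7 blocks: {q1} | {q5,q9} | {q4} | {q7} | {q0} | {q6} | {q2}.
q4 and q5 end up in different blocks, so they are distinguishable. For instance, the string 'ε' is accepted from only q4.

No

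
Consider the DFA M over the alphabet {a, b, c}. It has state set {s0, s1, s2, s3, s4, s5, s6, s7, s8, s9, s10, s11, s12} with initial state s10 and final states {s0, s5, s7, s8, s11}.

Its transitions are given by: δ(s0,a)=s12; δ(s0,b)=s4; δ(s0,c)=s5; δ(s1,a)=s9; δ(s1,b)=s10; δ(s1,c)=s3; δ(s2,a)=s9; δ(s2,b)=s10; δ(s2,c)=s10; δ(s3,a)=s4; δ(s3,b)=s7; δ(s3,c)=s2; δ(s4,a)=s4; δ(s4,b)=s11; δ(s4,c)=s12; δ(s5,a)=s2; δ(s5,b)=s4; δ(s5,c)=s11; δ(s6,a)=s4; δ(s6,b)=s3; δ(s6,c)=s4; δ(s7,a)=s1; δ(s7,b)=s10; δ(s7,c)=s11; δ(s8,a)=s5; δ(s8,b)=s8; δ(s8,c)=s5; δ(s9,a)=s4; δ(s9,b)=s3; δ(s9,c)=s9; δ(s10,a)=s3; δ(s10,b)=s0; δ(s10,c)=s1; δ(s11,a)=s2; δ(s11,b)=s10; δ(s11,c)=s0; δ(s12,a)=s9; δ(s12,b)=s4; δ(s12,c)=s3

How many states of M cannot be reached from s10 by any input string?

2

BFS from s10 reaches {s0, s1, s2, s3, s4, s5, s7, s9, s10, s11, s12}; the 2 state(s) s6, s8 are never visited.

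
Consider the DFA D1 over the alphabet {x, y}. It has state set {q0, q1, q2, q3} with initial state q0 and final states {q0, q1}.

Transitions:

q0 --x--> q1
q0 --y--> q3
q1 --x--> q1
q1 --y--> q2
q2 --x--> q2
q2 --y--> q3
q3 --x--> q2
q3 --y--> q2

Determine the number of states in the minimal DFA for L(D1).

2

P0 = {q0,q1} | {q2,q3}.
The partition is now stable with 2 blocks: {q0,q1} | {q2,q3}.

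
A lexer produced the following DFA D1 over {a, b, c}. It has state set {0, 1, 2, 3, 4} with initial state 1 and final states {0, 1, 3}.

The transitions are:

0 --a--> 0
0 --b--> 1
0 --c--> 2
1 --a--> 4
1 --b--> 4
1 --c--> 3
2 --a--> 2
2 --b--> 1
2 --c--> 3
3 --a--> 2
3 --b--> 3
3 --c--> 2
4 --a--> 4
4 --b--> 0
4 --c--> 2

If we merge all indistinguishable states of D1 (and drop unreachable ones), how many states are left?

P0 = {0,1,3} | {2,4}.
On input a, block {0,1,3} splits into {1,3} and {0}.
Split {1,3} by δ(·,b) → {1} and {3}.
Split {2,4} by δ(·,b) → {2} and {4}.
No further refinement is possible. Final partition (5 blocks): {1} | {2} | {0} | {3} | {4}.

5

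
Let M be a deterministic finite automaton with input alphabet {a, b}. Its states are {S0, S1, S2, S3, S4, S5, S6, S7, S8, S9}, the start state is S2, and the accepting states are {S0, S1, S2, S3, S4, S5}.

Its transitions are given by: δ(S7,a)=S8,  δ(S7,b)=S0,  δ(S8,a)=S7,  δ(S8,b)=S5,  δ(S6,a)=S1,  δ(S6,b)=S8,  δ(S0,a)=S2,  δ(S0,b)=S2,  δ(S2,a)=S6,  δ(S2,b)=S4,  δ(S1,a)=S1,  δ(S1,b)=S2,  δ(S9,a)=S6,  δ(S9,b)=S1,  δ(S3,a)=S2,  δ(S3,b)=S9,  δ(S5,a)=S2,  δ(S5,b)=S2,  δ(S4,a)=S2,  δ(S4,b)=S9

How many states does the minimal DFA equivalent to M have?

First remove the unreachable states {S3}; 9 states remain.
P0 = {S0,S1,S2,S4,S5} | {S6,S7,S8,S9}.
Split {S0,S1,S2,S4,S5} by δ(·,a) → {S0,S1,S4,S5} and {S2}.
Split {S0,S1,S4,S5} by δ(·,a) → {S0,S4,S5} and {S1}.
Split {S0,S4,S5} by δ(·,b) → {S0,S5} and {S4}.
Split {S6,S7,S8,S9} by δ(·,a) → {S7,S8,S9} and {S6}.
On input a, block {S7,S8,S9} splits into {S7,S8} and {S9}.
No further refinement is possible. Final partition (7 blocks): {S0,S5} | {S7,S8} | {S2} | {S1} | {S4} | {S6} | {S9}.

7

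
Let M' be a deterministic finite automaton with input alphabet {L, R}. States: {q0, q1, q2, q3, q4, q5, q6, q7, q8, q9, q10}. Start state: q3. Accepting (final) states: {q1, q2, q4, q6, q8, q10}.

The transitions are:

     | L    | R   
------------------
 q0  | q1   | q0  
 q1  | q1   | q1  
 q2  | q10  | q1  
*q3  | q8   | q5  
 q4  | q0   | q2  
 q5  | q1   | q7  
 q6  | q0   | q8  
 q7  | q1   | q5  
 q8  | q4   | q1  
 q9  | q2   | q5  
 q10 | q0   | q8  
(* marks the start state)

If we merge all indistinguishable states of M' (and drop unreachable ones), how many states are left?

5

Reachable states from the start: {q0,q1,q2,q3,q4,q5,q7,q8,q10}. Unreachable: {q6,q9} — drop them.
P0 = {q1,q2,q4,q8,q10} | {q0,q3,q5,q7}.
On input L, block {q1,q2,q4,q8,q10} splits into {q1,q2,q8} and {q4,q10}.
Refine {q1,q2,q8} on symbol L: members go to different blocks, giving {q2,q8} and {q1}.
Refine {q0,q3,q5,q7} on symbol L: members go to different blocks, giving {q0,q5,q7} and {q3}.
No further refinement is possible. Final partition (5 blocks): {q2,q8} | {q0,q5,q7} | {q4,q10} | {q1} | {q3}.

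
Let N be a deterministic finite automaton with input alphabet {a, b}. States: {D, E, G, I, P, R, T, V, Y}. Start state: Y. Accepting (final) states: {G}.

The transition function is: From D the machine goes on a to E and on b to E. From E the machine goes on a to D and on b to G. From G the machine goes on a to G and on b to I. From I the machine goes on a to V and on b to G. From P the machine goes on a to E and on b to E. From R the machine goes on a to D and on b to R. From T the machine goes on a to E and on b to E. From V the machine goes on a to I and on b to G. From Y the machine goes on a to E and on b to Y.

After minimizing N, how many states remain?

First remove the unreachable states {P,R,T}; 6 states remain.
Start with accepting vs non-accepting: {G} | {D,E,I,V,Y}.
Split {D,E,I,V,Y} by δ(·,b) → {E,I,V} and {D,Y}.
On input a, block {E,I,V} splits into {I,V} and {E}.
Refine {D,Y} on symbol b: members go to different blocks, giving {Y} and {D}.
The partition is now stable with 5 blocks: {G} | {I,V} | {Y} | {E} | {D}.

5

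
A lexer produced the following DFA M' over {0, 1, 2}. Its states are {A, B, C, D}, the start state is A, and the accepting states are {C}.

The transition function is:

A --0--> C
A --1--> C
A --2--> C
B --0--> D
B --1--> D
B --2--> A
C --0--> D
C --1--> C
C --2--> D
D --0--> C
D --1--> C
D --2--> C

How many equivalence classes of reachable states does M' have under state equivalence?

First remove the unreachable states {B}; 3 states remain.
P0 = {C} | {A,D}.
The partition is now stable with 2 blocks: {C} | {A,D}.

2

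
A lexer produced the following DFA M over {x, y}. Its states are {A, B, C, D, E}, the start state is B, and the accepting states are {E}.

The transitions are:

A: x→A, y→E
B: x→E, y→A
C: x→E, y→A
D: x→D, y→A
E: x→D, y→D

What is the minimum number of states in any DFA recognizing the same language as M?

States {C} cannot be reached from the start state, so discard them.
Initial partition by acceptance: {E} | {A,B,D}.
Split {A,B,D} by δ(·,x) → {A,D} and {B}.
Split {A,D} by δ(·,y) → {A} and {D}.
No further refinement is possible. Final partition (4 blocks): {E} | {A} | {B} | {D}.

4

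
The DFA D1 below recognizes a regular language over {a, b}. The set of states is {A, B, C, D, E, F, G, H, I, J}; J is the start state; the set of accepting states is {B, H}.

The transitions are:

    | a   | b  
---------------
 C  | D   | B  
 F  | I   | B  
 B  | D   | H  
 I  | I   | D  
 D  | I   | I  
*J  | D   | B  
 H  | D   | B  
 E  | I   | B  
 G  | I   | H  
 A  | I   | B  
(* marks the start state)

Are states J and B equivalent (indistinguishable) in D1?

Reachable states from the start: {B,D,H,I,J}. Unreachable: {A,C,E,F,G} — drop them.
Initial partition by acceptance: {B,H} | {D,I,J}.
Split {D,I,J} by δ(·,b) → {D,I} and {J}.
No further refinement is possible. Final partition (3 blocks): {B,H} | {D,I} | {J}.
J and B end up in different blocks, so they are distinguishable. For instance, the string 'ε' is accepted from only B.

No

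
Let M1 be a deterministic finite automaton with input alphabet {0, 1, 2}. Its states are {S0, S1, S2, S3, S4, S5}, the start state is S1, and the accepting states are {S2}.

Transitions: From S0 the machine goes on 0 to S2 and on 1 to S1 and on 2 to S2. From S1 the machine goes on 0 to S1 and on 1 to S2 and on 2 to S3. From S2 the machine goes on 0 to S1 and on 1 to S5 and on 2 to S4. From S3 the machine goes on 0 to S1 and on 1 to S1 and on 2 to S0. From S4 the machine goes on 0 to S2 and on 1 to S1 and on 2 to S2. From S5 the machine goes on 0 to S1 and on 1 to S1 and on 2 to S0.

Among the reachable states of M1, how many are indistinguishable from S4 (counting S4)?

Start with accepting vs non-accepting: {S2} | {S0,S1,S3,S4,S5}.
On input 0, block {S0,S1,S3,S4,S5} splits into {S1,S3,S5} and {S0,S4}.
Refine {S1,S3,S5} on symbol 1: members go to different blocks, giving {S3,S5} and {S1}.
Stable partition: {S2} | {S3,S5} | {S0,S4} | {S1} — 4 equivalence classes.
State S4 belongs to the block {S0,S4}, which has 2 states.

2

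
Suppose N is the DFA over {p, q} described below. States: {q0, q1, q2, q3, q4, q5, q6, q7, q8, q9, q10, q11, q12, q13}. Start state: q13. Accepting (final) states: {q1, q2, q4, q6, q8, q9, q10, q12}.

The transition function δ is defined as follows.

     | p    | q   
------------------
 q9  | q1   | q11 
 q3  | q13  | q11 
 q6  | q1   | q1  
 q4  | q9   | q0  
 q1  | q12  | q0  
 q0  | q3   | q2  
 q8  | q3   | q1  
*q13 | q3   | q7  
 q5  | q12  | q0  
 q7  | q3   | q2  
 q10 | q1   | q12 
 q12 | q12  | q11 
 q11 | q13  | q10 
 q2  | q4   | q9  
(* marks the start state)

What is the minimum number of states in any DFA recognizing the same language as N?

First remove the unreachable states {q5,q6,q8}; 11 states remain.
Start with accepting vs non-accepting: {q1,q2,q4,q9,q10,q12} | {q0,q3,q7,q11,q13}.
Refine {q1,q2,q4,q9,q10,q12} on symbol q: members go to different blocks, giving {q1,q4,q9,q12} and {q2,q10}.
On input q, block {q0,q3,q7,q11,q13} splits into {q0,q7,q11} and {q3,q13}.
Stable partition: {q1,q4,q9,q12} | {q0,q7,q11} | {q2,q10} | {q3,q13} — 4 equivalence classes.

4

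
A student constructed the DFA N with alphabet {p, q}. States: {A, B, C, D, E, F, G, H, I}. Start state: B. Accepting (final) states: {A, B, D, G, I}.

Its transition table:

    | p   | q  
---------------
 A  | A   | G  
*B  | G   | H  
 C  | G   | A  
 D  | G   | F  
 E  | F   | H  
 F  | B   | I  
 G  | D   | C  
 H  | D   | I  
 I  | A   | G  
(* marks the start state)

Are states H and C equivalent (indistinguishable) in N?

Reachable states from the start: {A,B,C,D,F,G,H,I}. Unreachable: {E} — drop them.
Start with accepting vs non-accepting: {A,B,D,G,I} | {C,F,H}.
On input q, block {A,B,D,G,I} splits into {B,D,G} and {A,I}.
Stable partition: {B,D,G} | {C,F,H} | {A,I} — 3 equivalence classes.
H and C lie in the same block of the stable partition, so they are equivalent — no string distinguishes them.

Yes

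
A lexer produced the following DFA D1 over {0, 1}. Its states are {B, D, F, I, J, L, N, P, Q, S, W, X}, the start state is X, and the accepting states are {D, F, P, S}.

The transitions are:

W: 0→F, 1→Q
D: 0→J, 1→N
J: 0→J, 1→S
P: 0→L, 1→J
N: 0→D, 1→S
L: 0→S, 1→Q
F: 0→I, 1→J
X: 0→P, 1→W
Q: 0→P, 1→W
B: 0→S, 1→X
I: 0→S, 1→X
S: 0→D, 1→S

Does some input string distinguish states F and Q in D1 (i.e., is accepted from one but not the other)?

States {B} cannot be reached from the start state, so discard them.
P0 = {D,F,P,S} | {I,J,L,N,Q,W,X}.
Refine {D,F,P,S} on symbol 0: members go to different blocks, giving {D,F,P} and {S}.
On input 0, block {I,J,L,N,Q,W,X} splits into {N,Q,W,X} and {I,L} and {J}.
Refine {D,F,P} on symbol 0: members go to different blocks, giving {F,P} and {D}.
Refine {N,Q,W,X} on symbol 0: members go to different blocks, giving {Q,W,X} and {N}.
Stable partition: {F,P} | {Q,W,X} | {S} | {I,L} | {J} | {D} | {N} — 7 equivalence classes.
F and Q end up in different blocks, so they are distinguishable. For instance, the string 'ε' is accepted from only F.

Yes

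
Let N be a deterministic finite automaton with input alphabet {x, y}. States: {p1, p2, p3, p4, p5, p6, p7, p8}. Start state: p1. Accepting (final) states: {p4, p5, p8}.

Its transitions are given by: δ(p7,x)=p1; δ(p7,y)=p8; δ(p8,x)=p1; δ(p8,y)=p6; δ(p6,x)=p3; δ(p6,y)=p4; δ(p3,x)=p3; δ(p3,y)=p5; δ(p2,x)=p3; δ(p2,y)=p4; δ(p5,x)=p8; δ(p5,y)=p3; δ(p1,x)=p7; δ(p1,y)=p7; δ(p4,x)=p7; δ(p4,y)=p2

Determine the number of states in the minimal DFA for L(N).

7

Every state is reachable, so we keep all 8.
P0 = {p4,p5,p8} | {p1,p2,p3,p6,p7}.
On input x, block {p4,p5,p8} splits into {p4,p8} and {p5}.
Split {p1,p2,p3,p6,p7} by δ(·,y) → {p2,p6,p7} and {p1} and {p3}.
Refine {p4,p8} on symbol x: members go to different blocks, giving {p4} and {p8}.
On input x, block {p2,p6,p7} splits into {p2,p6} and {p7}.
The partition is now stable with 7 blocks: {p4} | {p2,p6} | {p5} | {p1} | {p3} | {p8} | {p7}.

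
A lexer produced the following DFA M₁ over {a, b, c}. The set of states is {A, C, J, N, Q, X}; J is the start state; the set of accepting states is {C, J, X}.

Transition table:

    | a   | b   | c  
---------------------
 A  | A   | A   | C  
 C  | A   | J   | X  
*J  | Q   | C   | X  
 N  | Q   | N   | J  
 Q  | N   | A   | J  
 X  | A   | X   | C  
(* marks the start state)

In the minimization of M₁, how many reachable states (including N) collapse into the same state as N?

All states are reachable from the start state.
P0 = {C,J,X} | {A,N,Q}.
Stable partition: {C,J,X} | {A,N,Q} — 2 equivalence classes.
The equivalence class containing N is {A,N,Q}, of size 3.

3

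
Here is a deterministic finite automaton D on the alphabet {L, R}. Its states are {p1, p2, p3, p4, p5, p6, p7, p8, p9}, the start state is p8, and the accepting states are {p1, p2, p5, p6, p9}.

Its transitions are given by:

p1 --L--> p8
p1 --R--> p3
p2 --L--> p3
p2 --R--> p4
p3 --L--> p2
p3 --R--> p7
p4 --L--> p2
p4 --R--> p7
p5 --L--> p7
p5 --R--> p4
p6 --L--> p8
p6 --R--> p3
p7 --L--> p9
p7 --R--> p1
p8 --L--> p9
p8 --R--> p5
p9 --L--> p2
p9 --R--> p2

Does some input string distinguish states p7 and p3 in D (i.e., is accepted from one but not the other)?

Yes

Reachable states from the start: {p1,p2,p3,p4,p5,p7,p8,p9}. Unreachable: {p6} — drop them.
Start with accepting vs non-accepting: {p1,p2,p5,p9} | {p3,p4,p7,p8}.
Refine {p1,p2,p5,p9} on symbol L: members go to different blocks, giving {p1,p2,p5} and {p9}.
Split {p3,p4,p7,p8} by δ(·,L) → {p3,p4} and {p7,p8}.
On input L, block {p1,p2,p5} splits into {p1,p5} and {p2}.
Stable partition: {p1,p5} | {p3,p4} | {p9} | {p7,p8} | {p2} — 5 equivalence classes.
p7 and p3 end up in different blocks, so they are distinguishable. For instance, the string 'R' is accepted from only p7.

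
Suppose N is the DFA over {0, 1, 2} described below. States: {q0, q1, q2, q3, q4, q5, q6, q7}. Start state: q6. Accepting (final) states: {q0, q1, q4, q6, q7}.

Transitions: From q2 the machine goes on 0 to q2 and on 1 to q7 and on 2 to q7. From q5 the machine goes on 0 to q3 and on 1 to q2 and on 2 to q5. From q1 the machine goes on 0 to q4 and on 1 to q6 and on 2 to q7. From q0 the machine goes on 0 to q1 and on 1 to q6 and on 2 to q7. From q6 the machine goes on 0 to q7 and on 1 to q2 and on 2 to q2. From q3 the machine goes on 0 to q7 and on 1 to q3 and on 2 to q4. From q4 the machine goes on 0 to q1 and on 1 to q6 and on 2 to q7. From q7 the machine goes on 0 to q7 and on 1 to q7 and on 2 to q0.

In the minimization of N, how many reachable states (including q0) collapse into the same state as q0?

Reachable states from the start: {q0,q1,q2,q4,q6,q7}. Unreachable: {q3,q5} — drop them.
Start with accepting vs non-accepting: {q0,q1,q4,q6,q7} | {q2}.
Refine {q0,q1,q4,q6,q7} on symbol 1: members go to different blocks, giving {q0,q1,q4,q7} and {q6}.
On input 1, block {q0,q1,q4,q7} splits into {q0,q1,q4} and {q7}.
Stable partition: {q0,q1,q4} | {q2} | {q6} | {q7} — 4 equivalence classes.
State q0 belongs to the block {q0,q1,q4}, which has 3 states.

3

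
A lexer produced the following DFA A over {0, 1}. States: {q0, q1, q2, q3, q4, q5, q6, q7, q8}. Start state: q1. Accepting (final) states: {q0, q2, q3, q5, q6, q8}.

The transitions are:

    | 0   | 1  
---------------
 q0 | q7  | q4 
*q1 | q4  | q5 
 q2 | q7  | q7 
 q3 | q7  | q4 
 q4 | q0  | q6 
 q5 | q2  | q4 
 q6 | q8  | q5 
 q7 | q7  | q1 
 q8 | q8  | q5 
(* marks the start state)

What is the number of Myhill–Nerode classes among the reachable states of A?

7

States {q3} cannot be reached from the start state, so discard them.
P0 = {q0,q2,q5,q6,q8} | {q1,q4,q7}.
Refine {q0,q2,q5,q6,q8} on symbol 0: members go to different blocks, giving {q5,q6,q8} and {q0,q2}.
On input 0, block {q5,q6,q8} splits into {q6,q8} and {q5}.
Refine {q1,q4,q7} on symbol 0: members go to different blocks, giving {q1,q7} and {q4}.
Split {q1,q7} by δ(·,0) → {q1} and {q7}.
Refine {q0,q2} on symbol 1: members go to different blocks, giving {q0} and {q2}.
No further refinement is possible. Final partition (7 blocks): {q6,q8} | {q1} | {q0} | {q5} | {q4} | {q7} | {q2}.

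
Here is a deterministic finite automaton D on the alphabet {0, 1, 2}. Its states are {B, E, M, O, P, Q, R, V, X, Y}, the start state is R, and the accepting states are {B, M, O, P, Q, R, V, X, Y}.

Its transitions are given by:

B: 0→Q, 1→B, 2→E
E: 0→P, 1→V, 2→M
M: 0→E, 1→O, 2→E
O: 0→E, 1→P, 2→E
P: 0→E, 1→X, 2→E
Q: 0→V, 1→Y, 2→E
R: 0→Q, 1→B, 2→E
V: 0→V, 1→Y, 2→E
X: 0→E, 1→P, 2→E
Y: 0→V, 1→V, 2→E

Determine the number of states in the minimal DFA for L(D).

All states are reachable from the start state.
Initial partition by acceptance: {B,M,O,P,Q,R,V,X,Y} | {E}.
Refine {B,M,O,P,Q,R,V,X,Y} on symbol 0: members go to different blocks, giving {B,Q,R,V,Y} and {M,O,P,X}.
The partition is now stable with 3 blocks: {B,Q,R,V,Y} | {E} | {M,O,P,X}.

3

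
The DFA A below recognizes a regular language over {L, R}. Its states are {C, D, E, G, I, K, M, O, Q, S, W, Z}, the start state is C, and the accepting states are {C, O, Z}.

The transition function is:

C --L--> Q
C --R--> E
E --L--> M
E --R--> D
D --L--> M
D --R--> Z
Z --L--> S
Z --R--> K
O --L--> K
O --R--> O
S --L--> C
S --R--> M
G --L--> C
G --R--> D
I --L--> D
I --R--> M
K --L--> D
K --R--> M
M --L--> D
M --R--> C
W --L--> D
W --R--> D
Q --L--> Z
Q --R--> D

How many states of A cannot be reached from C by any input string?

4

BFS from C reaches {C, D, E, K, M, Q, S, Z}; the 4 state(s) G, I, O, W are never visited.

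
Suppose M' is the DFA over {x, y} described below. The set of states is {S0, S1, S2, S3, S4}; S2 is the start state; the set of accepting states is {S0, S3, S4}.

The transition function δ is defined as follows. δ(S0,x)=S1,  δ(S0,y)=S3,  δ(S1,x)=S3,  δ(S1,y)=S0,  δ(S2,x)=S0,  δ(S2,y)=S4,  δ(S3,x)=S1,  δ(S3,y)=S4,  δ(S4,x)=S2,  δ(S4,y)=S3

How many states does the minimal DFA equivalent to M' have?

2

Every state is reachable, so we keep all 5.
Start with accepting vs non-accepting: {S0,S3,S4} | {S1,S2}.
Stable partition: {S0,S3,S4} | {S1,S2} — 2 equivalence classes.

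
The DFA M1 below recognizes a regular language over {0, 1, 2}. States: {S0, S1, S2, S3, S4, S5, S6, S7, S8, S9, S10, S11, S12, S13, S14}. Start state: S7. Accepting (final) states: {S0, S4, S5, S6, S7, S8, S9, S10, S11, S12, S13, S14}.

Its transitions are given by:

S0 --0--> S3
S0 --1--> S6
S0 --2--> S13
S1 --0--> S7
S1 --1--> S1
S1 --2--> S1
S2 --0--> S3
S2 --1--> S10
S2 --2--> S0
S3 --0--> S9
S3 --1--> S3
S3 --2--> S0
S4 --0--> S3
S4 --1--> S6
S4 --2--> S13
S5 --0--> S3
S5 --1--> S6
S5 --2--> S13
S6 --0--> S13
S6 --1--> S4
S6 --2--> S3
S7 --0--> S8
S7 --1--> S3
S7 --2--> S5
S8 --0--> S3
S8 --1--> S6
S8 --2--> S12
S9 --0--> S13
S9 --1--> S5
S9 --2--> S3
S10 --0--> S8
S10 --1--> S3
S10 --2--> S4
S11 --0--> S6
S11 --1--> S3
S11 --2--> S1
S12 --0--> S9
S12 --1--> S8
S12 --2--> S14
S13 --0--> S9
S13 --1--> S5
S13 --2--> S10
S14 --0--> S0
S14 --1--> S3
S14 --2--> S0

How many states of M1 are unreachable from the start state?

3

No path from S7 leads to S1, S2, S11; the other 12 states are all reachable.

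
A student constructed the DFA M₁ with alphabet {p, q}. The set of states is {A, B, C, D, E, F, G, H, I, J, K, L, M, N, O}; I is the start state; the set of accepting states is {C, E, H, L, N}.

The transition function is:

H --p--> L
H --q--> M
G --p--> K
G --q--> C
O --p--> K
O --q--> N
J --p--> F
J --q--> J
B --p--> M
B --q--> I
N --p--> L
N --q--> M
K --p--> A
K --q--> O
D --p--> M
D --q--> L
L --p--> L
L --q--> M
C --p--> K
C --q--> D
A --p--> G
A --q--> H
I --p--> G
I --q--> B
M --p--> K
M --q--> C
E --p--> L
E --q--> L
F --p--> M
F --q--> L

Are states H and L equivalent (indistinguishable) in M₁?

Yes

Reachable states from the start: {A,B,C,D,G,H,I,K,L,M,N,O}. Unreachable: {E,F,J} — drop them.
Start with accepting vs non-accepting: {C,H,L,N} | {A,B,D,G,I,K,M,O}.
On input p, block {C,H,L,N} splits into {H,L,N} and {C}.
Split {A,B,D,G,I,K,M,O} by δ(·,q) → {A,D,O} and {B,I,K} and {G,M}.
On input p, block {A,D,O} splits into {A,D} and {O}.
Split {B,I,K} by δ(·,p) → {B,I} and {K}.
No further refinement is possible. Final partition (7 blocks): {H,L,N} | {A,D} | {C} | {B,I} | {G,M} | {O} | {K}.
H and L lie in the same block of the stable partition, so they are equivalent — no string distinguishes them.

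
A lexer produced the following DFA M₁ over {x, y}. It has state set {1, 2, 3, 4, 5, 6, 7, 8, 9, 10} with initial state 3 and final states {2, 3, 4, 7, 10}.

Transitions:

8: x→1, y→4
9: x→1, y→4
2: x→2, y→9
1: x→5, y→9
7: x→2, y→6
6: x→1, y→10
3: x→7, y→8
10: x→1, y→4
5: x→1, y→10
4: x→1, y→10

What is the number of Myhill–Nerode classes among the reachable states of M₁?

Every state is reachable, so we keep all 10.
Initial partition by acceptance: {2,3,4,7,10} | {1,5,6,8,9}.
Split {2,3,4,7,10} by δ(·,x) → {2,3,7} and {4,10}.
On input y, block {1,5,6,8,9} splits into {5,6,8,9} and {1}.
The partition is now stable with 4 blocks: {2,3,7} | {5,6,8,9} | {4,10} | {1}.

4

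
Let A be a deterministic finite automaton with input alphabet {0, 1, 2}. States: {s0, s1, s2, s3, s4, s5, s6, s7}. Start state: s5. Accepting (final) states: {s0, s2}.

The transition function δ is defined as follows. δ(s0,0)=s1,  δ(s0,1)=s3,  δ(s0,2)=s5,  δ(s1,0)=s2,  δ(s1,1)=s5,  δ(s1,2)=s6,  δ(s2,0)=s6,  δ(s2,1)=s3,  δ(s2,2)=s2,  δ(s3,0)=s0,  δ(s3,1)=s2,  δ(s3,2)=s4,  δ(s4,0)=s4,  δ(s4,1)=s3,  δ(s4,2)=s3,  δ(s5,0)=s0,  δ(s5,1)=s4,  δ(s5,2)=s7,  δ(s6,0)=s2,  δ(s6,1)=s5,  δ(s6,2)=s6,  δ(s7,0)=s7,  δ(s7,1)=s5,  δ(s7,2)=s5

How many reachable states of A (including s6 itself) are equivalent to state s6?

2

Every state is reachable, so we keep all 8.
Start with accepting vs non-accepting: {s0,s2} | {s1,s3,s4,s5,s6,s7}.
Split {s0,s2} by δ(·,2) → {s0} and {s2}.
On input 0, block {s1,s3,s4,s5,s6,s7} splits into {s1,s6} and {s3,s5} and {s4,s7}.
On input 1, block {s3,s5} splits into {s3} and {s5}.
Split {s4,s7} by δ(·,1) → {s4} and {s7}.
Stable partition: {s0} | {s1,s6} | {s2} | {s3} | {s4} | {s5} | {s7} — 7 equivalence classes.
The equivalence class containing s6 is {s1,s6}, of size 2.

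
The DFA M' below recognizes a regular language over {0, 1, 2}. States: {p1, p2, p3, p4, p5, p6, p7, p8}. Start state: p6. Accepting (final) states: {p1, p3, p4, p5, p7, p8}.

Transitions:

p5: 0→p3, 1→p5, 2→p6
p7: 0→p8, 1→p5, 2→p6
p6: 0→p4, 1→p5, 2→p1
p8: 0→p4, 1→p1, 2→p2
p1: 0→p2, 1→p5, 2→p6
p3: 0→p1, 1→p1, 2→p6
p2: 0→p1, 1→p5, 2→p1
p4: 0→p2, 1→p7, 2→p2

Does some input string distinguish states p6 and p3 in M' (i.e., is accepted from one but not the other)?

Yes

Start with accepting vs non-accepting: {p1,p3,p4,p5,p7,p8} | {p2,p6}.
Split {p1,p3,p4,p5,p7,p8} by δ(·,0) → {p3,p5,p7,p8} and {p1,p4}.
Refine {p3,p5,p7,p8} on symbol 0: members go to different blocks, giving {p3,p8} and {p5,p7}.
The partition is now stable with 4 blocks: {p3,p8} | {p2,p6} | {p1,p4} | {p5,p7}.
p6 and p3 end up in different blocks, so they are distinguishable. For instance, the string 'ε' is accepted from only p3.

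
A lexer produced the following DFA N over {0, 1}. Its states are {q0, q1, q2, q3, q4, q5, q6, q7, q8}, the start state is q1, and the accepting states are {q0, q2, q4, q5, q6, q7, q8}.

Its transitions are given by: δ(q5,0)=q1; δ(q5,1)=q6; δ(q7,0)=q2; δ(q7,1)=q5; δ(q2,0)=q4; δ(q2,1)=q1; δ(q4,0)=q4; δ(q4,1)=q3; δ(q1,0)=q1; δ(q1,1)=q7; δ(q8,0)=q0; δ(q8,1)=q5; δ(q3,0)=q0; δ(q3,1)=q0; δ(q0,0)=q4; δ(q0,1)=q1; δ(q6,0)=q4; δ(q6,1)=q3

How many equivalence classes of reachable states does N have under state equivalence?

States {q8} cannot be reached from the start state, so discard them.
Start with accepting vs non-accepting: {q0,q2,q4,q5,q6,q7} | {q1,q3}.
Refine {q0,q2,q4,q5,q6,q7} on symbol 0: members go to different blocks, giving {q0,q2,q4,q6,q7} and {q5}.
Split {q0,q2,q4,q6,q7} by δ(·,1) → {q0,q2,q4,q6} and {q7}.
Split {q1,q3} by δ(·,0) → {q1} and {q3}.
On input 1, block {q0,q2,q4,q6} splits into {q0,q2} and {q4,q6}.
No further refinement is possible. Final partition (6 blocks): {q0,q2} | {q1} | {q5} | {q7} | {q3} | {q4,q6}.

6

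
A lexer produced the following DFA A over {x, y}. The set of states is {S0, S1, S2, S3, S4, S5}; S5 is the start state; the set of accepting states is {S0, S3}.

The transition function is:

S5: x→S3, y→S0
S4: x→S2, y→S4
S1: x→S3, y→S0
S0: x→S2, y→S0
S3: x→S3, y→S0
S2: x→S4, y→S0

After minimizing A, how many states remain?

Reachable states from the start: {S0,S2,S3,S4,S5}. Unreachable: {S1} — drop them.
Initial partition by acceptance: {S0,S3} | {S2,S4,S5}.
Split {S0,S3} by δ(·,x) → {S0} and {S3}.
Split {S2,S4,S5} by δ(·,x) → {S2,S4} and {S5}.
On input y, block {S2,S4} splits into {S2} and {S4}.
Stable partition: {S0} | {S2} | {S3} | {S5} | {S4} — 5 equivalence classes.

5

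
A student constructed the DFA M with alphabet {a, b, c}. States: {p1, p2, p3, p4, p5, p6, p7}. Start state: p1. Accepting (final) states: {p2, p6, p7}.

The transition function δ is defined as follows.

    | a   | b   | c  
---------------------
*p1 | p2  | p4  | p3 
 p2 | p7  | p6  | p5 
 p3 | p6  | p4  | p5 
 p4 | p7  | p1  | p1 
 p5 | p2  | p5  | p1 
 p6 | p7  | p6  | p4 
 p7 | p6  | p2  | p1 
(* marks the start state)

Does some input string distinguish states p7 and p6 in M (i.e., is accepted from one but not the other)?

Start with accepting vs non-accepting: {p2,p6,p7} | {p1,p3,p4,p5}.
The partition is now stable with 2 blocks: {p2,p6,p7} | {p1,p3,p4,p5}.
p7 and p6 lie in the same block of the stable partition, so they are equivalent — no string distinguishes them.

No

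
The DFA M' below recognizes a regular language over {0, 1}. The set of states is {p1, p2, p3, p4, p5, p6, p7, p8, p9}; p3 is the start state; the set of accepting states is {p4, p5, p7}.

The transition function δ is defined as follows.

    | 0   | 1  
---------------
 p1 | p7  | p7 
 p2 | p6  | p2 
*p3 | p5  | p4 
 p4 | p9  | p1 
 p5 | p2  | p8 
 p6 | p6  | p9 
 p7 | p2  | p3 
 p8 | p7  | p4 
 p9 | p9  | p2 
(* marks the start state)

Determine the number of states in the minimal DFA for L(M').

All states are reachable from the start state.
P0 = {p4,p5,p7} | {p1,p2,p3,p6,p8,p9}.
Refine {p1,p2,p3,p6,p8,p9} on symbol 0: members go to different blocks, giving {p1,p3,p8} and {p2,p6,p9}.
The partition is now stable with 3 blocks: {p4,p5,p7} | {p1,p3,p8} | {p2,p6,p9}.

3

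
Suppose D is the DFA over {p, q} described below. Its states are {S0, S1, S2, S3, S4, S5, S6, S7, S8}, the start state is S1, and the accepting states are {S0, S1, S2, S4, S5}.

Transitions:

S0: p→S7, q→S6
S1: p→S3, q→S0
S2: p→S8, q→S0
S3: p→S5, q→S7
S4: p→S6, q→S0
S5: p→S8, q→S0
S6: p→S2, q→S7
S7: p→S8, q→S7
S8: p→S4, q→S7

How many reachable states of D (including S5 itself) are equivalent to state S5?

4

Every state is reachable, so we keep all 9.
Start with accepting vs non-accepting: {S0,S1,S2,S4,S5} | {S3,S6,S7,S8}.
Refine {S0,S1,S2,S4,S5} on symbol q: members go to different blocks, giving {S1,S2,S4,S5} and {S0}.
Refine {S3,S6,S7,S8} on symbol p: members go to different blocks, giving {S3,S6,S8} and {S7}.
No further refinement is possible. Final partition (4 blocks): {S1,S2,S4,S5} | {S3,S6,S8} | {S0} | {S7}.
State S5 belongs to the block {S1,S2,S4,S5}, which has 4 states.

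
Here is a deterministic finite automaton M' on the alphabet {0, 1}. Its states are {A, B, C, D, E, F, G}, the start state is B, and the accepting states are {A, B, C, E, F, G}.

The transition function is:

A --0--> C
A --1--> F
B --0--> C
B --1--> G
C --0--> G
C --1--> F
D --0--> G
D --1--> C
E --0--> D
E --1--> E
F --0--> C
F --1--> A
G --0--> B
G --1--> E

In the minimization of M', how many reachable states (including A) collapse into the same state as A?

Start with accepting vs non-accepting: {A,B,C,E,F,G} | {D}.
On input 0, block {A,B,C,E,F,G} splits into {A,B,C,F,G} and {E}.
Refine {A,B,C,F,G} on symbol 1: members go to different blocks, giving {A,B,C,F} and {G}.
On input 0, block {A,B,C,F} splits into {A,B,F} and {C}.
Refine {A,B,F} on symbol 1: members go to different blocks, giving {A,F} and {B}.
No further refinement is possible. Final partition (6 blocks): {A,F} | {D} | {E} | {G} | {C} | {B}.
The equivalence class containing A is {A,F}, of size 2.

2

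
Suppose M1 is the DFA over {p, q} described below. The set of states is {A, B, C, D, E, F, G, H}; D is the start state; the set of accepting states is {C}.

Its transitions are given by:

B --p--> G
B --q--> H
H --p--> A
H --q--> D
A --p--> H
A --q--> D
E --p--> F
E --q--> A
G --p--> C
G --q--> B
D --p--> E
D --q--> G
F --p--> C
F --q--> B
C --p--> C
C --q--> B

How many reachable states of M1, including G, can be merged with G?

2

Start with accepting vs non-accepting: {C} | {A,B,D,E,F,G,H}.
Split {A,B,D,E,F,G,H} by δ(·,p) → {A,B,D,E,H} and {F,G}.
On input p, block {A,B,D,E,H} splits into {A,D,H} and {B,E}.
On input p, block {A,D,H} splits into {A,H} and {D}.
The partition is now stable with 5 blocks: {C} | {A,H} | {F,G} | {B,E} | {D}.
State G belongs to the block {F,G}, which has 2 states.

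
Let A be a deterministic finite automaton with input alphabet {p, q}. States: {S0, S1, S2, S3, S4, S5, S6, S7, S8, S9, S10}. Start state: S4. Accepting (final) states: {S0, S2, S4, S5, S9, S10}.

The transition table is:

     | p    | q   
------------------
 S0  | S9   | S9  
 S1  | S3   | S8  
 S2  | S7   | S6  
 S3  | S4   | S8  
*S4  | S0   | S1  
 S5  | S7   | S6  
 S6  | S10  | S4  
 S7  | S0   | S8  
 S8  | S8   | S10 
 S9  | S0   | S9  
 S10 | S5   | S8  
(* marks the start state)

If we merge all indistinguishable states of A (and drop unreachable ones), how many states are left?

Reachable states from the start: {S0,S1,S3,S4,S5,S6,S7,S8,S9,S10}. Unreachable: {S2} — drop them.
P0 = {S0,S4,S5,S9,S10} | {S1,S3,S6,S7,S8}.
Refine {S0,S4,S5,S9,S10} on symbol p: members go to different blocks, giving {S0,S4,S9,S10} and {S5}.
Split {S0,S4,S9,S10} by δ(·,p) → {S0,S4,S9} and {S10}.
On input q, block {S0,S4,S9} splits into {S0,S9} and {S4}.
Refine {S1,S3,S6,S7,S8} on symbol p: members go to different blocks, giving {S1,S8} and {S3} and {S6} and {S7}.
On input p, block {S1,S8} splits into {S1} and {S8}.
The partition is now stable with 9 blocks: {S0,S9} | {S1} | {S5} | {S10} | {S4} | {S3} | {S6} | {S7} | {S8}.

9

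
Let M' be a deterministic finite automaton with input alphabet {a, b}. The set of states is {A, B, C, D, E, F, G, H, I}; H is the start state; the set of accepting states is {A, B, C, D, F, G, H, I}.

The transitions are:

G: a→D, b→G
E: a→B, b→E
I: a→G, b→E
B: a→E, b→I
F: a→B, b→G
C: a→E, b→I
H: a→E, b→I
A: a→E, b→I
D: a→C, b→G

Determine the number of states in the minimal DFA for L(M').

Reachable states from the start: {B,C,D,E,G,H,I}. Unreachable: {A,F} — drop them.
Start with accepting vs non-accepting: {B,C,D,G,H,I} | {E}.
Split {B,C,D,G,H,I} by δ(·,a) → {B,C,H} and {D,G,I}.
On input a, block {D,G,I} splits into {G,I} and {D}.
On input a, block {G,I} splits into {G} and {I}.
Stable partition: {B,C,H} | {E} | {G} | {D} | {I} — 5 equivalence classes.

5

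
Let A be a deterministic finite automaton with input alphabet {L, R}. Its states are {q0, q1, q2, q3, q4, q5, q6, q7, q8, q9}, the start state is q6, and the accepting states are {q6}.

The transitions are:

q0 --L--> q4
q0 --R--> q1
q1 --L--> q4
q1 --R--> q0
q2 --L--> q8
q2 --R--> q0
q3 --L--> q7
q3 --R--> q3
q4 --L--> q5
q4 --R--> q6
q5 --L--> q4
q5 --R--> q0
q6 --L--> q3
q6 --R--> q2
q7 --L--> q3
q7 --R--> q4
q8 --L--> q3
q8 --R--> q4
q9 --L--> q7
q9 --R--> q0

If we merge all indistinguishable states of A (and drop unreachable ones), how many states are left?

States {q9} cannot be reached from the start state, so discard them.
Initial partition by acceptance: {q6} | {q0,q1,q2,q3,q4,q5,q7,q8}.
Refine {q0,q1,q2,q3,q4,q5,q7,q8} on symbol R: members go to different blocks, giving {q0,q1,q2,q3,q5,q7,q8} and {q4}.
Split {q0,q1,q2,q3,q5,q7,q8} by δ(·,L) → {q2,q3,q7,q8} and {q0,q1,q5}.
On input R, block {q2,q3,q7,q8} splits into {q7,q8} and {q2} and {q3}.
The partition is now stable with 6 blocks: {q6} | {q7,q8} | {q4} | {q0,q1,q5} | {q2} | {q3}.

6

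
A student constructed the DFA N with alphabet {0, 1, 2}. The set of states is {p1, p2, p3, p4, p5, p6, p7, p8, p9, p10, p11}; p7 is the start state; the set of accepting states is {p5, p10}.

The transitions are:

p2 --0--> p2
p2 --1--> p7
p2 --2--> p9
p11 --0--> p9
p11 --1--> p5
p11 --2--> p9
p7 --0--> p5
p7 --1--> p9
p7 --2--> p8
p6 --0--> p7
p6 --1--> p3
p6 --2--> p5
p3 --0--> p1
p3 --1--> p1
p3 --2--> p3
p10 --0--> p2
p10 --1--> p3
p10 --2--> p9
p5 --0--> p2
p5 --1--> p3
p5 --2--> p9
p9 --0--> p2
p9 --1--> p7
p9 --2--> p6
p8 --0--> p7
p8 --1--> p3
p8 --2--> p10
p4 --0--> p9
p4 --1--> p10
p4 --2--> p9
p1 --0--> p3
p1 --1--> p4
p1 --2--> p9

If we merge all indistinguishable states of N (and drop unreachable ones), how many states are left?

8

Reachable states from the start: {p1,p2,p3,p4,p5,p6,p7,p8,p9,p10}. Unreachable: {p11} — drop them.
Start with accepting vs non-accepting: {p5,p10} | {p1,p2,p3,p4,p6,p7,p8,p9}.
On input 0, block {p1,p2,p3,p4,p6,p7,p8,p9} splits into {p1,p2,p3,p4,p6,p8,p9} and {p7}.
On input 0, block {p1,p2,p3,p4,p6,p8,p9} splits into {p1,p2,p3,p4,p9} and {p6,p8}.
On input 1, block {p1,p2,p3,p4,p9} splits into {p1,p3} and {p2,p9} and {p4}.
On input 1, block {p1,p3} splits into {p1} and {p3}.
On input 2, block {p2,p9} splits into {p2} and {p9}.
Stable partition: {p5,p10} | {p1} | {p7} | {p6,p8} | {p2} | {p4} | {p3} | {p9} — 8 equivalence classes.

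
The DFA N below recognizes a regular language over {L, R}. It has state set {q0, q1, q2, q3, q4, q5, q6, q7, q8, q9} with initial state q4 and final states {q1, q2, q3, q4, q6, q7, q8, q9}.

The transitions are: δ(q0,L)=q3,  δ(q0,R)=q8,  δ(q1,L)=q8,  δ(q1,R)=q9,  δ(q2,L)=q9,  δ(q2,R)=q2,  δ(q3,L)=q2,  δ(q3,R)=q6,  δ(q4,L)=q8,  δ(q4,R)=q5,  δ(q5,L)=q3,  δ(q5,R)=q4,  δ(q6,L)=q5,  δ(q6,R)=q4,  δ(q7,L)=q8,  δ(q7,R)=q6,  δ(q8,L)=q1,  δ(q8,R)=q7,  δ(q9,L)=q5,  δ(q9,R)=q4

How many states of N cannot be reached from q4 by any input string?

Starting at q4 and following transitions, the reachable set is {q1, q2, q3, q4, q5, q6, q7, q8, q9}. That leaves q0 unreachable — 1 in total.

1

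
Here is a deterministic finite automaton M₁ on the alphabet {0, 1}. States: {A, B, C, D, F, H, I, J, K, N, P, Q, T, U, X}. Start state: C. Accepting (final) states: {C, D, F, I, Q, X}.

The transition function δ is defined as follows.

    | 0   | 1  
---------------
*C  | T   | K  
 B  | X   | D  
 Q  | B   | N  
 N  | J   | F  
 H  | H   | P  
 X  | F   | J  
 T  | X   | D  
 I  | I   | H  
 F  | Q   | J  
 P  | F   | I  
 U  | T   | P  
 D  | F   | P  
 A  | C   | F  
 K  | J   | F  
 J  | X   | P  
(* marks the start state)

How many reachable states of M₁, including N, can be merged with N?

2

States {A,U} cannot be reached from the start state, so discard them.
P0 = {C,D,F,I,Q,X} | {B,H,J,K,N,P,T}.
On input 0, block {C,D,F,I,Q,X} splits into {D,F,I,X} and {C,Q}.
Split {D,F,I,X} by δ(·,0) → {D,I,X} and {F}.
Split {D,I,X} by δ(·,0) → {D,X} and {I}.
Refine {B,H,J,K,N,P,T} on symbol 0: members go to different blocks, giving {B,J,T} and {H,K,N} and {P}.
Split {D,X} by δ(·,1) → {X} and {D}.
Split {B,J,T} by δ(·,1) → {B,T} and {J}.
On input 0, block {H,K,N} splits into {K,N} and {H}.
No further refinement is possible. Final partition (10 blocks): {X} | {B,T} | {C,Q} | {F} | {I} | {K,N} | {P} | {D} | {J} | {H}.
The equivalence class containing N is {K,N}, of size 2.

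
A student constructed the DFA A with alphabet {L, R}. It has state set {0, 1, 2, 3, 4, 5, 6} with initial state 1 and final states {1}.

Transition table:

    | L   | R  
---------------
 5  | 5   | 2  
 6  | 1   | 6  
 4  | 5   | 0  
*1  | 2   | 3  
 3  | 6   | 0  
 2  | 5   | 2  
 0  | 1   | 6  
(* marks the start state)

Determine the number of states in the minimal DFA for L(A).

4

Reachable states from the start: {0,1,2,3,5,6}. Unreachable: {4} — drop them.
Start with accepting vs non-accepting: {1} | {0,2,3,5,6}.
Split {0,2,3,5,6} by δ(·,L) → {2,3,5} and {0,6}.
Refine {2,3,5} on symbol L: members go to different blocks, giving {2,5} and {3}.
The partition is now stable with 4 blocks: {1} | {2,5} | {0,6} | {3}.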